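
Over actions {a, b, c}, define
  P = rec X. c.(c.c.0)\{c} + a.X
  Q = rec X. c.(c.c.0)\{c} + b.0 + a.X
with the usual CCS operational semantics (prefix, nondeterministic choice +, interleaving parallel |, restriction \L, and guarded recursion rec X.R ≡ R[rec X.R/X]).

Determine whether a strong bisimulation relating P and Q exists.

P ≁ Q

P's transition system — 2 states:
  p0 = rec X. c.(c.c.0)\{c} + a.X ⊢ =a=> p0, =c=> p1
  p1 = (c.c.0)\{c} ⊢ ·
Q's transition system — 3 states:
  q0 = rec X. c.(c.c.0)\{c} + b.0 + a.X ⊢ =a=> q0, =b=> q1, =c=> q2
  q1 = 0 ⊢ ·
  q2 = (c.c.0)\{c} ⊢ ·
Bisimilarity quotient blocks:
  B0 = {p0}
  B1 = {p1, q1, q2}
  B2 = {q0}
p0 ∈ B0, q0 ∈ B2 → different blocks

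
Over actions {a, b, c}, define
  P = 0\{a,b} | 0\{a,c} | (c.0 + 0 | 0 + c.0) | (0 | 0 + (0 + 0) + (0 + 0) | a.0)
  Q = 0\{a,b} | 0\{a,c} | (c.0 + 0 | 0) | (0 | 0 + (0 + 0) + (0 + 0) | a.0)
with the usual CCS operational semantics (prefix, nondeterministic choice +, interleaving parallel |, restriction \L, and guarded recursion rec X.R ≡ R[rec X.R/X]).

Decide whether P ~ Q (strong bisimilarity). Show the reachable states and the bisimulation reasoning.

Reachable graph of P (4 states):
  p0 = 0\{a,b} | 0\{a,c} | (c.0 + 0 | 0 + c.0) | (0 | 0 + (0 + 0) + (0 + 0) | a.0) has moves --a--▸ p1, --c--▸ p2
  p1 = 0\{a,b} | 0\{a,c} | (c.0 + 0 | 0 + c.0) | ((0 + 0) | 0) has moves --c--▸ p3
  p2 = 0\{a,b} | 0\{a,c} | 0 | (0 | 0 + (0 + 0) + (0 + 0) | a.0) has moves --a--▸ p3
  p3 = 0\{a,b} | 0\{a,c} | 0 | ((0 + 0) | 0) has moves stopped
Reachable graph of Q (4 states):
  q0 = 0\{a,b} | 0\{a,c} | (c.0 + 0 | 0) | (0 | 0 + (0 + 0) + (0 + 0) | a.0) has moves --a--▸ q1, --c--▸ q2
  q1 = 0\{a,b} | 0\{a,c} | (c.0 + 0 | 0) | ((0 + 0) | 0) has moves --c--▸ q3
  q2 = 0\{a,b} | 0\{a,c} | 0 | (0 | 0 + (0 + 0) + (0 + 0) | a.0) has moves --a--▸ q3
  q3 = 0\{a,b} | 0\{a,c} | 0 | ((0 + 0) | 0) has moves stopped
Partition-refinement fixed point:
  B0 = {p0, q0}
  B1 = {p1, q1}
  B2 = {p3, q3}
  B3 = {p2, q2}
p0 ∈ B0, q0 ∈ B0 → same block

P ~ Q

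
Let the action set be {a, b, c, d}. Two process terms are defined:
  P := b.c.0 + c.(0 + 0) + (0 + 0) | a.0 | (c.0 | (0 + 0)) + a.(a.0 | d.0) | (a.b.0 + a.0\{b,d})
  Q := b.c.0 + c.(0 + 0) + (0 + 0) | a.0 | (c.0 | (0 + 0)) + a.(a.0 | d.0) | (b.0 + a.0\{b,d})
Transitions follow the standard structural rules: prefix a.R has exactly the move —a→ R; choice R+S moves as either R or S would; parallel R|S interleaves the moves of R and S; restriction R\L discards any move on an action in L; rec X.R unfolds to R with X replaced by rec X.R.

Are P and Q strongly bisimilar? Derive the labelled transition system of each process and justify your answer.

NO

Reachable graph of P (26 states):
  p0 = b.c.0 + c.(0 + 0) + (0 + 0) | a.0 | (c.0 | (0 + 0)) + a.(a.0 | d.0) | (a.b.0 + a.0\{b,d}) :: -a-> p1, -a-> p2, -a-> p3, -a-> p4, -b-> p5, -c-> p6, -c-> p7
  p1 = (0 + 0) | 0 | (c.0 | (0 + 0)) :: -c-> p8
  p2 = a.(a.0 | d.0) | 0\{b,d} :: -a-> p9
  p3 = a.(a.0 | d.0) | b.0 :: -a-> p10, -b-> p11
  p4 = a.0 | d.0 | (a.b.0 + a.0\{b,d}) :: -a-> p10, -a-> p12, -a-> p9, -d-> p13
  p5 = c.0 :: -c-> p14
  p6 = (0 + 0) | a.0 | (0 | (0 + 0)) :: -a-> p8
  p7 = 0 + 0 :: stopped
  p8 = (0 + 0) | 0 | (0 | (0 + 0)) :: stopped
  p9 = a.0 | d.0 | 0\{b,d} :: -a-> p15, -d-> p16
  p10 = a.0 | d.0 | b.0 :: -a-> p17, -b-> p18, -d-> p19
  p11 = a.(a.0 | d.0) | 0 :: -a-> p18
  p12 = 0 | d.0 | (a.b.0 + a.0\{b,d}) :: -a-> p15, -a-> p17, -d-> p20
  p13 = a.0 | 0 | (a.b.0 + a.0\{b,d}) :: -a-> p16, -a-> p19, -a-> p20
  p14 = 0 :: stopped
  p15 = 0 | d.0 | 0\{b,d} :: -d-> p21
  p16 = a.0 | 0 | 0\{b,d} :: -a-> p21
  p17 = 0 | d.0 | b.0 :: -b-> p22, -d-> p23
  p18 = a.0 | d.0 | 0 :: -a-> p22, -d-> p24
  p19 = a.0 | 0 | b.0 :: -a-> p23, -b-> p24
  p20 = 0 | 0 | (a.b.0 + a.0\{b,d}) :: -a-> p21, -a-> p23
  p21 = 0 | 0 | 0\{b,d} :: stopped
  p22 = 0 | d.0 | 0 :: -d-> p25
  p23 = 0 | 0 | b.0 :: -b-> p25
  p24 = a.0 | 0 | 0 :: -a-> p25
  p25 = 0 | 0 | 0 :: stopped
Reachable graph of Q (21 states):
  q0 = b.c.0 + c.(0 + 0) + (0 + 0) | a.0 | (c.0 | (0 + 0)) + a.(a.0 | d.0) | (b.0 + a.0\{b,d}) :: -a-> q1, -a-> q2, -a-> q3, -b-> q4, -b-> q5, -c-> q6, -c-> q7
  q1 = (0 + 0) | 0 | (c.0 | (0 + 0)) :: -c-> q8
  q2 = a.(a.0 | d.0) | 0\{b,d} :: -a-> q9
  q3 = a.0 | d.0 | (b.0 + a.0\{b,d}) :: -a-> q10, -a-> q9, -b-> q11, -d-> q12
  q4 = a.(a.0 | d.0) | 0 :: -a-> q11
  q5 = c.0 :: -c-> q13
  q6 = (0 + 0) | a.0 | (0 | (0 + 0)) :: -a-> q8
  q7 = 0 + 0 :: stopped
  q8 = (0 + 0) | 0 | (0 | (0 + 0)) :: stopped
  q9 = a.0 | d.0 | 0\{b,d} :: -a-> q14, -d-> q15
  q10 = 0 | d.0 | (b.0 + a.0\{b,d}) :: -a-> q14, -b-> q16, -d-> q17
  q11 = a.0 | d.0 | 0 :: -a-> q16, -d-> q18
  q12 = a.0 | 0 | (b.0 + a.0\{b,d}) :: -a-> q15, -a-> q17, -b-> q18
  q13 = 0 :: stopped
  q14 = 0 | d.0 | 0\{b,d} :: -d-> q19
  q15 = a.0 | 0 | 0\{b,d} :: -a-> q19
  q16 = 0 | d.0 | 0 :: -d-> q20
  q17 = 0 | 0 | (b.0 + a.0\{b,d}) :: -a-> q19, -b-> q20
  q18 = a.0 | 0 | 0 :: -a-> q20
  q19 = 0 | 0 | 0\{b,d} :: stopped
  q20 = 0 | 0 | 0 :: stopped
Bisimilarity quotient blocks:
  B0 = {p0}
  B1 = {p3}
  B2 = {p11, p2, q2, q4}
  B3 = {p18, p9, q11, q9}
  B4 = {p15, p22, q14, q16}
  B5 = {p14, p21, p25, p7, p8, q13, q19, q20, q7, q8}
  B6 = {p16, p24, p6, q15, q18, q6}
  B7 = {p10}
  B8 = {p17}
  B9 = {p23}
  B10 = {p19}
  B11 = {p1, p5, q1, q5}
  B12 = {p4}
  B13 = {p12}
  B14 = {p20}
  B15 = {p13}
  B16 = {q0}
  B17 = {q3}
  B18 = {q10}
  B19 = {q17}
  B20 = {q12}
p0 ∈ B0, q0 ∈ B16 → different blocks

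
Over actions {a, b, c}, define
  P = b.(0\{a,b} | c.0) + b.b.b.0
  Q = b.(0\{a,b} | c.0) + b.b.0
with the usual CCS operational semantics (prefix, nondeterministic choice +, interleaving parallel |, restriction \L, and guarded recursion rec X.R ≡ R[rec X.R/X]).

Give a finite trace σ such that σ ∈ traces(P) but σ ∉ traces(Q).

Reachable graph of P (6 states):
  u0 = b.(0\{a,b} | c.0) + b.b.b.0 → —b→ u1, —b→ u2
  u1 = 0\{a,b} | c.0 → —c→ u3
  u2 = b.b.0 → —b→ u4
  u3 = 0\{a,b} | 0 → stopped
  u4 = b.0 → —b→ u5
  u5 = 0 → stopped
Reachable graph of Q (5 states):
  v0 = b.(0\{a,b} | c.0) + b.b.0 → —b→ v1, —b→ v2
  v1 = 0\{a,b} | c.0 → —c→ v3
  v2 = b.0 → —b→ v4
  v3 = 0\{a,b} | 0 → stopped
  v4 = 0 → stopped
Run σ = ⟨bbb⟩ on P: start {u0}
  [1] b ⇒ {u1, u2}
  [2] b ⇒ {u4}
  [3] b ⇒ {u5}
  ✓ P
Run σ = ⟨bbb⟩ on Q: start {v0}
  [1] b ⇒ {v1, v2}
  [2] b ⇒ {v4}
  [3] b ⇒ no successor for Q

bbb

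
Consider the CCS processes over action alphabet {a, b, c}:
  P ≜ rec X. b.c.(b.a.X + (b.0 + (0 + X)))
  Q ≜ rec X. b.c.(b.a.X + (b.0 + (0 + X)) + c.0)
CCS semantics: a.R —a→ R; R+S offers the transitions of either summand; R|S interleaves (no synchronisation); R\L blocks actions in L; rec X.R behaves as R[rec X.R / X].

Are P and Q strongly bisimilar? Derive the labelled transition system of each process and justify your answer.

NO

P's transition system — 5 states:
  u0 = rec X. b.c.(b.a.X + (b.0 + (0 + X))) :: =b=> u1
  u1 = c.(b.a.(rec X. b.c.(b.a.X + (b.0 + (0 + X)))) + (b.0 + (0 + (rec X. b.c.(b.a.X + (b.0 + (0 + X))))))) :: =c=> u2
  u2 = b.a.(rec X. b.c.(b.a.X + (b.0 + (0 + X)))) + (b.0 + (0 + (rec X. b.c.(b.a.X + (b.0 + (0 + X)))))) :: =b=> u1, =b=> u3, =b=> u4
  u3 = 0 :: deadlocked
  u4 = a.(rec X. b.c.(b.a.X + (b.0 + (0 + X)))) :: =a=> u0
Q's transition system — 5 states:
  v0 = rec X. b.c.(b.a.X + (b.0 + (0 + X)) + c.0) :: =b=> v1
  v1 = c.(b.a.(rec X. b.c.(b.a.X + (b.0 + (0 + X)) + c.0)) + (b.0 + (0 + (rec X. b.c.(b.a.X + (b.0 + (0 + X)) + c.0)))) + c.0) :: =c=> v2
  v2 = b.a.(rec X. b.c.(b.a.X + (b.0 + (0 + X)) + c.0)) + (b.0 + (0 + (rec X. b.c.(b.a.X + (b.0 + (0 + X)) + c.0)))) + c.0 :: =b=> v1, =b=> v3, =b=> v4, =c=> v3
  v3 = 0 :: deadlocked
  v4 = a.(rec X. b.c.(b.a.X + (b.0 + (0 + X)) + c.0)) :: =a=> v0
Partition-refinement fixed point:
  B0 = {u0}
  B1 = {u1}
  B2 = {u2}
  B3 = {u3, v3}
  B4 = {u4}
  B5 = {v0}
  B6 = {v1}
  B7 = {v2}
  B8 = {v4}
u0 ∈ B0, v0 ∈ B5 → different blocks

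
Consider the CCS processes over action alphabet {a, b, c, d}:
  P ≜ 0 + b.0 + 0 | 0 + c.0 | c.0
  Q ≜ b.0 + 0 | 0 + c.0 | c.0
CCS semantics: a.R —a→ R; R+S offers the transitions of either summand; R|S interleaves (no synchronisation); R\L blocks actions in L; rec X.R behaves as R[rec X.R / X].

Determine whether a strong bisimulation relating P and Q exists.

LTS(P): 5 reachable states
  s0 = 0 + b.0 + 0 | 0 + c.0 | c.0 → --b--▸ s1, --c--▸ s2, --c--▸ s3
  s1 = 0 → deadlocked
  s2 = 0 | c.0 → --c--▸ s4
  s3 = c.0 | 0 → --c--▸ s4
  s4 = 0 | 0 → deadlocked
LTS(Q): 5 reachable states
  t0 = b.0 + 0 | 0 + c.0 | c.0 → --b--▸ t1, --c--▸ t2, --c--▸ t3
  t1 = 0 → deadlocked
  t2 = 0 | c.0 → --c--▸ t4
  t3 = c.0 | 0 → --c--▸ t4
  t4 = 0 | 0 → deadlocked
Bisimilarity quotient blocks:
  B0 = {s0, t0}
  B1 = {s2, s3, t2, t3}
  B2 = {s1, s4, t1, t4}
s0 ∈ B0, t0 ∈ B0 → same block

YES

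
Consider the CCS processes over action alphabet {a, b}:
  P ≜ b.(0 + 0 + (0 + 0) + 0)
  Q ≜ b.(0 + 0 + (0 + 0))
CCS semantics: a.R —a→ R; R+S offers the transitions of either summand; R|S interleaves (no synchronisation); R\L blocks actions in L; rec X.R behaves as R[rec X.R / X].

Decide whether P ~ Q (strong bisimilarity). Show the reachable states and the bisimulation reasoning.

P ~ Q

P's transition system — 2 states:
  s0 = b.(0 + 0 + (0 + 0) + 0) ⊢ ··b··> s1
  s1 = 0 + 0 + (0 + 0) + 0 ⊢ (no moves)
Q's transition system — 2 states:
  t0 = b.(0 + 0 + (0 + 0)) ⊢ ··b··> t1
  t1 = 0 + 0 + (0 + 0) ⊢ (no moves)
Coarsest stable partition (strong bisimilarity classes):
  B0 = {s0, t0}
  B1 = {s1, t1}
s0 ∈ B0, t0 ∈ B0 → same block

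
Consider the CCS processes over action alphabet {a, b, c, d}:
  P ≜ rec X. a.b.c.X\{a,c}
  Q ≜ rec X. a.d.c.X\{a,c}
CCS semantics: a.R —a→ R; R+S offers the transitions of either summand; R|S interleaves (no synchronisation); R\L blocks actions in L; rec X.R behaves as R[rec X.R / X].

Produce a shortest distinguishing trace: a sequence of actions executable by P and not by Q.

ab

LTS(P): 4 reachable states
  p0 = rec X. a.b.c.X\{a,c} has moves -a-> p1
  p1 = b.c.(rec X. a.b.c.X\{a,c})\{a,c} has moves -b-> p2
  p2 = c.(rec X. a.b.c.X\{a,c})\{a,c} has moves -c-> p3
  p3 = (rec X. a.b.c.X\{a,c})\{a,c} has moves stopped
LTS(Q): 4 reachable states
  q0 = rec X. a.d.c.X\{a,c} has moves -a-> q1
  q1 = d.c.(rec X. a.d.c.X\{a,c})\{a,c} has moves -d-> q2
  q2 = c.(rec X. a.d.c.X\{a,c})\{a,c} has moves -c-> q3
  q3 = (rec X. a.d.c.X\{a,c})\{a,c} has moves stopped
Executing ab from P (initial set {p0}):
  step 1 (a): {p1}
  step 2 (b): {p2}
  P completes σ.
Executing ab from Q (initial set {q0}):
  step 1 (a): {q1}
  step 2 (b): ∅  — Q cannot continue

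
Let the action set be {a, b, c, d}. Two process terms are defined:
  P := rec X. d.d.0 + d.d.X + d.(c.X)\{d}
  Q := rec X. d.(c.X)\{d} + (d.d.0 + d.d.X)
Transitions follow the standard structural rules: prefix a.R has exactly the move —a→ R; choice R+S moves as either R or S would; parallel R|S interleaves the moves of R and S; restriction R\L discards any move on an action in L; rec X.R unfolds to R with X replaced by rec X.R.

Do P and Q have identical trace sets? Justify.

P's transition system — 6 states:
  u0 = rec X. d.d.0 + d.d.X + d.(c.X)\{d} has moves ··d··> u1, ··d··> u2, ··d··> u3
  u1 = (c.(rec X. d.d.0 + d.d.X + d.(c.X)\{d}))\{d} has moves ··c··> u4
  u2 = d.(rec X. d.d.0 + d.d.X + d.(c.X)\{d}) has moves ··d··> u0
  u3 = d.0 has moves ··d··> u5
  u4 = (rec X. d.d.0 + d.d.X + d.(c.X)\{d})\{d} has moves ·
  u5 = 0 has moves ·
Q's transition system — 6 states:
  v0 = rec X. d.(c.X)\{d} + (d.d.0 + d.d.X) has moves ··d··> v1, ··d··> v2, ··d··> v3
  v1 = (c.(rec X. d.(c.X)\{d} + (d.d.0 + d.d.X)))\{d} has moves ··c··> v4
  v2 = d.(rec X. d.(c.X)\{d} + (d.d.0 + d.d.X)) has moves ··d··> v0
  v3 = d.0 has moves ··d··> v5
  v4 = (rec X. d.(c.X)\{d} + (d.d.0 + d.d.X))\{d} has moves ·
  v5 = 0 has moves ·
Coarsest stable partition (strong bisimilarity classes):
  B0 = {u0, v0}
  B1 = {u2, v2}
  B2 = {u3, v3}
  B3 = {u4, u5, v4, v5}
  B4 = {u1, v1}
u0 ∈ B0, v0 ∈ B0 → same block
Bisimilar ⇒ trace-equivalent.

trace-equivalent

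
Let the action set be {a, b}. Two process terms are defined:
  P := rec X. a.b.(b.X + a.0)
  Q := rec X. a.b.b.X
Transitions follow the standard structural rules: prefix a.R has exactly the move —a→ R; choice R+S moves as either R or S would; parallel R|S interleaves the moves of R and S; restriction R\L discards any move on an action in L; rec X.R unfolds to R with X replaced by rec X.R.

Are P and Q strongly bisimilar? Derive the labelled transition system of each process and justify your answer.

not bisimilar

P's transition system — 4 states:
  u0 = rec X. a.b.(b.X + a.0) → —a→ u1
  u1 = b.(b.(rec X. a.b.(b.X + a.0)) + a.0) → —b→ u2
  u2 = b.(rec X. a.b.(b.X + a.0)) + a.0 → —a→ u3, —b→ u0
  u3 = 0 → stopped
Q's transition system — 3 states:
  v0 = rec X. a.b.b.X → —a→ v1
  v1 = b.b.(rec X. a.b.b.X) → —b→ v2
  v2 = b.(rec X. a.b.b.X) → —b→ v0
Coarsest stable partition (strong bisimilarity classes):
  B0 = {u0}
  B1 = {u1}
  B2 = {u2}
  B3 = {u3}
  B4 = {v0}
  B5 = {v1}
  B6 = {v2}
u0 ∈ B0, v0 ∈ B4 → different blocks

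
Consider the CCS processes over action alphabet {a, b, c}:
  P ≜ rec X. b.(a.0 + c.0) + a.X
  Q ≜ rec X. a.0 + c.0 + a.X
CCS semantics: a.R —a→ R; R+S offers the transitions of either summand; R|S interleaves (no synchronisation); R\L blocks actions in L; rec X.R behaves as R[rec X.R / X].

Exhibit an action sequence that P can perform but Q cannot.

b

P's transition system — 3 states:
  u0 = rec X. b.(a.0 + c.0) + a.X → --a--▸ u0, --b--▸ u1
  u1 = a.0 + c.0 → --a--▸ u2, --c--▸ u2
  u2 = 0 → deadlocked
Q's transition system — 2 states:
  v0 = rec X. a.0 + c.0 + a.X → --a--▸ v0, --a--▸ v1, --c--▸ v1
  v1 = 0 → deadlocked
Executing b from P (initial set {u0}):
  [1] b ⇒ {u1}
  — P admits the full trace.
Executing b from Q (initial set {v0}):
  [1] b ⇒ no successor for Q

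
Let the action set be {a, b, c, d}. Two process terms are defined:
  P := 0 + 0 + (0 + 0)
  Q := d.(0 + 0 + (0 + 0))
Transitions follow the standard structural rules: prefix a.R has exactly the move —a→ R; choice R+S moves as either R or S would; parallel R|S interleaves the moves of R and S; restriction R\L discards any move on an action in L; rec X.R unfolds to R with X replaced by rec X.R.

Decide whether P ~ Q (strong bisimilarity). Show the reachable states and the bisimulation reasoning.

NO

Reachable graph of P (1 states):
  u0 = 0 + 0 + (0 + 0) ⊢ ∅
Reachable graph of Q (2 states):
  v0 = d.(0 + 0 + (0 + 0)) ⊢ -d-> v1
  v1 = 0 + 0 + (0 + 0) ⊢ ∅
Coarsest stable partition (strong bisimilarity classes):
  B0 = {u0, v1}
  B1 = {v0}
u0 ∈ B0, v0 ∈ B1 → different blocks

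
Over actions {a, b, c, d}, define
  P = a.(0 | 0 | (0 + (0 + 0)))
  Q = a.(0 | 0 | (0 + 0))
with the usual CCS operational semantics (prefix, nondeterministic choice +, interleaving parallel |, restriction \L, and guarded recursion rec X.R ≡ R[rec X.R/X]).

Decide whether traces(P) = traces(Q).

traces(P) = traces(Q)

Reachable graph of P (2 states):
  m0 = a.(0 | 0 | (0 + (0 + 0))) | —a→ m1
  m1 = 0 | 0 | (0 + (0 + 0)) | (no moves)
Reachable graph of Q (2 states):
  n0 = a.(0 | 0 | (0 + 0)) | —a→ n1
  n1 = 0 | 0 | (0 + 0) | (no moves)
Bisimilarity quotient blocks:
  B0 = {m0, n0}
  B1 = {m1, n1}
m0 ∈ B0, n0 ∈ B0 → same block
Bisimilar ⇒ trace-equivalent.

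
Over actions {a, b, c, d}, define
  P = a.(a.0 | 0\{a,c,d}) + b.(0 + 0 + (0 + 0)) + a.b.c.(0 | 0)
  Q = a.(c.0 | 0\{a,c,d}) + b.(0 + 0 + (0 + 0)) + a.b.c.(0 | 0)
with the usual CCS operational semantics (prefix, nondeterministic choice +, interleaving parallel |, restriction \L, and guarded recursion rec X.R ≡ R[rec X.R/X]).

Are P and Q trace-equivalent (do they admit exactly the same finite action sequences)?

P's transition system — 7 states:
  s0 = a.(a.0 | 0\{a,c,d}) + b.(0 + 0 + (0 + 0)) + a.b.c.(0 | 0) | --a--▸ s1, --a--▸ s2, --b--▸ s3
  s1 = a.0 | 0\{a,c,d} | --a--▸ s4
  s2 = b.c.(0 | 0) | --b--▸ s5
  s3 = 0 + 0 + (0 + 0) | ·
  s4 = 0 | 0\{a,c,d} | ·
  s5 = c.(0 | 0) | --c--▸ s6
  s6 = 0 | 0 | ·
Q's transition system — 7 states:
  t0 = a.(c.0 | 0\{a,c,d}) + b.(0 + 0 + (0 + 0)) + a.b.c.(0 | 0) | --a--▸ t1, --a--▸ t2, --b--▸ t3
  t1 = b.c.(0 | 0) | --b--▸ t4
  t2 = c.0 | 0\{a,c,d} | --c--▸ t5
  t3 = 0 + 0 + (0 + 0) | ·
  t4 = c.(0 | 0) | --c--▸ t6
  t5 = 0 | 0\{a,c,d} | ·
  t6 = 0 | 0 | ·
Executing aa from P (initial set {s0}):
  after a @ step 1: {s1, s2}
  after a @ step 2: {s4}
  — P admits the full trace.
Executing aa from Q (initial set {t0}):
  after a @ step 1: {t1, t2}
  after a @ step 2: no successor for Q

traces(P) ≠ traces(Q) — witness ⟨aa⟩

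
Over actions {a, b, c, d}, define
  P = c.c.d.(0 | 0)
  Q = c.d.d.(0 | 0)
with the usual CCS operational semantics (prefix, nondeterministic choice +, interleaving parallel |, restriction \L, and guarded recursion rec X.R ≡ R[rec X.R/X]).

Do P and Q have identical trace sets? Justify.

Reachable graph of P (4 states):
  s0 = c.c.d.(0 | 0) → --c--▸ s1
  s1 = c.d.(0 | 0) → --c--▸ s2
  s2 = d.(0 | 0) → --d--▸ s3
  s3 = 0 | 0 → stopped
Reachable graph of Q (4 states):
  t0 = c.d.d.(0 | 0) → --c--▸ t1
  t1 = d.d.(0 | 0) → --d--▸ t2
  t2 = d.(0 | 0) → --d--▸ t3
  t3 = 0 | 0 → stopped
Trace ⟨cc⟩ through P, begin at {s0}:
  step 1 (c): {s1}
  step 2 (c): {s2}
  P completes σ.
Trace ⟨cc⟩ through Q, begin at {t0}:
  step 1 (c): {t1}
  step 2 (c): ∅ (Q stuck)

NO — witness ⟨cc⟩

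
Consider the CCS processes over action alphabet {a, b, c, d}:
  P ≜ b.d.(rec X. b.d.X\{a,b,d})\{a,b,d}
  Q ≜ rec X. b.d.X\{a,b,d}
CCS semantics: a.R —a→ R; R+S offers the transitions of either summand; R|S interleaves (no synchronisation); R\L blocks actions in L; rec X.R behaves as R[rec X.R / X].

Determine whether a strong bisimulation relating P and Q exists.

P's transition system — 3 states:
  p0 = b.d.(rec X. b.d.X\{a,b,d})\{a,b,d} | --b--▸ p1
  p1 = d.(rec X. b.d.X\{a,b,d})\{a,b,d} | --d--▸ p2
  p2 = (rec X. b.d.X\{a,b,d})\{a,b,d} | ∅
Q's transition system — 3 states:
  q0 = rec X. b.d.X\{a,b,d} | --b--▸ q1
  q1 = d.(rec X. b.d.X\{a,b,d})\{a,b,d} | --d--▸ q2
  q2 = (rec X. b.d.X\{a,b,d})\{a,b,d} | ∅
Partition-refinement fixed point:
  B0 = {p0, q0}
  B1 = {p1, q1}
  B2 = {p2, q2}
p0 ∈ B0, q0 ∈ B0 → same block

bisimilar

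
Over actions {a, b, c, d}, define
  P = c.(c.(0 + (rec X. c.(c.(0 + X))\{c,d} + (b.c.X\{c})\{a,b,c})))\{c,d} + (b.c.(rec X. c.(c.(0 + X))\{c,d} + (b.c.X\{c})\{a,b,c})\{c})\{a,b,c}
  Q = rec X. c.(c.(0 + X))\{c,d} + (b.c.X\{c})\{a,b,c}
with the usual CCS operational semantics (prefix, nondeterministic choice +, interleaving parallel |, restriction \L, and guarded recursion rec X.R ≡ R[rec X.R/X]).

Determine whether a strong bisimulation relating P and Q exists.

P ~ Q

Reachable graph of P (2 states):
  m0 = c.(c.(0 + (rec X. c.(c.(0 + X))\{c,d} + (b.c.X\{c})\{a,b,c})))\{c,d} + (b.c.(rec X. c.(c.(0 + X))\{c,d} + (b.c.X\{c})\{a,b,c})\{c})\{a,b,c} | --c--▸ m1
  m1 = (c.(0 + (rec X. c.(c.(0 + X))\{c,d} + (b.c.X\{c})\{a,b,c})))\{c,d} | (no moves)
Reachable graph of Q (2 states):
  n0 = rec X. c.(c.(0 + X))\{c,d} + (b.c.X\{c})\{a,b,c} | --c--▸ n1
  n1 = (c.(0 + (rec X. c.(c.(0 + X))\{c,d} + (b.c.X\{c})\{a,b,c})))\{c,d} | (no moves)
Bisimilarity quotient blocks:
  B0 = {m0, n0}
  B1 = {m1, n1}
m0 ∈ B0, n0 ∈ B0 → same block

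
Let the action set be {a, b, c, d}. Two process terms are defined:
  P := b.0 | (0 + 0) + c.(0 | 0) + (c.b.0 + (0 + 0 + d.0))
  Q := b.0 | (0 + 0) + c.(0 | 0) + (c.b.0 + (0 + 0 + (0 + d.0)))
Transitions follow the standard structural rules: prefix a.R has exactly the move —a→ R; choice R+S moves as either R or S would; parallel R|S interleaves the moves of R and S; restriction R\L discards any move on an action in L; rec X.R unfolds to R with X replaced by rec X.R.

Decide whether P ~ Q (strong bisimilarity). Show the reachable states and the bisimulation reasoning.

bisimilar

LTS(P): 5 reachable states
  p0 = b.0 | (0 + 0) + c.(0 | 0) + (c.b.0 + (0 + 0 + d.0)) has moves =b=> p1, =c=> p2, =c=> p3, =d=> p4
  p1 = 0 | (0 + 0) has moves (no moves)
  p2 = 0 | 0 has moves (no moves)
  p3 = b.0 has moves =b=> p4
  p4 = 0 has moves (no moves)
LTS(Q): 5 reachable states
  q0 = b.0 | (0 + 0) + c.(0 | 0) + (c.b.0 + (0 + 0 + (0 + d.0))) has moves =b=> q1, =c=> q2, =c=> q3, =d=> q4
  q1 = 0 | (0 + 0) has moves (no moves)
  q2 = 0 | 0 has moves (no moves)
  q3 = b.0 has moves =b=> q4
  q4 = 0 has moves (no moves)
Bisimilarity quotient blocks:
  B0 = {p0, q0}
  B1 = {p1, p2, p4, q1, q2, q4}
  B2 = {p3, q3}
p0 ∈ B0, q0 ∈ B0 → same block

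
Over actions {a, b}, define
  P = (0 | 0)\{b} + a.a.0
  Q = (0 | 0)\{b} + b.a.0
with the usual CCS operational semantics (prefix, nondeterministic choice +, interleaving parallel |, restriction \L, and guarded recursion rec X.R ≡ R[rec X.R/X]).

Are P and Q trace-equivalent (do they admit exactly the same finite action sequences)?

NO — witness ⟨a⟩

Reachable graph of P (3 states):
  m0 = (0 | 0)\{b} + a.a.0 has moves --a--▸ m1
  m1 = a.0 has moves --a--▸ m2
  m2 = 0 has moves (no moves)
Reachable graph of Q (3 states):
  n0 = (0 | 0)\{b} + b.a.0 has moves --b--▸ n1
  n1 = a.0 has moves --a--▸ n2
  n2 = 0 has moves (no moves)
Run σ = ⟨a⟩ on P: start {m0}
  [1] a ⇒ {m1}
  P completes σ.
Run σ = ⟨a⟩ on Q: start {n0}
  [1] a ⇒ ∅  — Q cannot continue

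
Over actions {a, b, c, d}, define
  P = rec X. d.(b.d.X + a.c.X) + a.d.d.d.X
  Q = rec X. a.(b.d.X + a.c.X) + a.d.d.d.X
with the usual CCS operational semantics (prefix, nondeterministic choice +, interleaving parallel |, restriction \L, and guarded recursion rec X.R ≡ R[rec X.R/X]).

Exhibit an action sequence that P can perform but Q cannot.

d

P's transition system — 6 states:
  s0 = rec X. d.(b.d.X + a.c.X) + a.d.d.d.X :: =a=> s1, =d=> s2
  s1 = d.d.d.(rec X. d.(b.d.X + a.c.X) + a.d.d.d.X) :: =d=> s3
  s2 = b.d.(rec X. d.(b.d.X + a.c.X) + a.d.d.d.X) + a.c.(rec X. d.(b.d.X + a.c.X) + a.d.d.d.X) :: =a=> s4, =b=> s5
  s3 = d.d.(rec X. d.(b.d.X + a.c.X) + a.d.d.d.X) :: =d=> s5
  s4 = c.(rec X. d.(b.d.X + a.c.X) + a.d.d.d.X) :: =c=> s0
  s5 = d.(rec X. d.(b.d.X + a.c.X) + a.d.d.d.X) :: =d=> s0
Q's transition system — 6 states:
  t0 = rec X. a.(b.d.X + a.c.X) + a.d.d.d.X :: =a=> t1, =a=> t2
  t1 = b.d.(rec X. a.(b.d.X + a.c.X) + a.d.d.d.X) + a.c.(rec X. a.(b.d.X + a.c.X) + a.d.d.d.X) :: =a=> t3, =b=> t4
  t2 = d.d.d.(rec X. a.(b.d.X + a.c.X) + a.d.d.d.X) :: =d=> t5
  t3 = c.(rec X. a.(b.d.X + a.c.X) + a.d.d.d.X) :: =c=> t0
  t4 = d.(rec X. a.(b.d.X + a.c.X) + a.d.d.d.X) :: =d=> t0
  t5 = d.d.(rec X. a.(b.d.X + a.c.X) + a.d.d.d.X) :: =d=> t4
Executing d from P (initial set {s0}):
  step 1 (d): {s2}
  — P admits the full trace.
Executing d from Q (initial set {t0}):
  step 1 (d): no successor for Q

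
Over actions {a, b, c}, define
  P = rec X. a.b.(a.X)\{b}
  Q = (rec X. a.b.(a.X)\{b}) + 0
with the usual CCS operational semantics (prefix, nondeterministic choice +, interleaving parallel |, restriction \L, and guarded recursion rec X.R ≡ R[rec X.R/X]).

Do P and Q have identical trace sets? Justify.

Reachable graph of P (5 states):
  p0 = rec X. a.b.(a.X)\{b} has moves -a-> p1
  p1 = b.(a.(rec X. a.b.(a.X)\{b}))\{b} has moves -b-> p2
  p2 = (a.(rec X. a.b.(a.X)\{b}))\{b} has moves -a-> p3
  p3 = (rec X. a.b.(a.X)\{b})\{b} has moves -a-> p4
  p4 = (b.(a.(rec X. a.b.(a.X)\{b}))\{b})\{b} has moves deadlocked
Reachable graph of Q (5 states):
  q0 = (rec X. a.b.(a.X)\{b}) + 0 has moves -a-> q1
  q1 = b.(a.(rec X. a.b.(a.X)\{b}))\{b} has moves -b-> q2
  q2 = (a.(rec X. a.b.(a.X)\{b}))\{b} has moves -a-> q3
  q3 = (rec X. a.b.(a.X)\{b})\{b} has moves -a-> q4
  q4 = (b.(a.(rec X. a.b.(a.X)\{b}))\{b})\{b} has moves deadlocked
Coarsest stable partition (strong bisimilarity classes):
  B0 = {p0, q0}
  B1 = {p1, q1}
  B2 = {p2, q2}
  B3 = {p3, q3}
  B4 = {p4, q4}
p0 ∈ B0, q0 ∈ B0 → same block
Bisimilar ⇒ trace-equivalent.

traces(P) = traces(Q)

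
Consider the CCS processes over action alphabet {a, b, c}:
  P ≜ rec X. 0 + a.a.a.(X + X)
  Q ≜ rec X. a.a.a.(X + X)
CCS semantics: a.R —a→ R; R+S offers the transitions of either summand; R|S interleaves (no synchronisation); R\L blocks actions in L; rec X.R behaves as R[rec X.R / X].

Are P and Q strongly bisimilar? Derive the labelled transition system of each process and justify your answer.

P ~ Q

Reachable graph of P (4 states):
  s0 = rec X. 0 + a.a.a.(X + X) → —a→ s1
  s1 = a.a.((rec X. 0 + a.a.a.(X + X)) + (rec X. 0 + a.a.a.(X + X))) → —a→ s2
  s2 = a.((rec X. 0 + a.a.a.(X + X)) + (rec X. 0 + a.a.a.(X + X))) → —a→ s3
  s3 = (rec X. 0 + a.a.a.(X + X)) + (rec X. 0 + a.a.a.(X + X)) → —a→ s1
Reachable graph of Q (4 states):
  t0 = rec X. a.a.a.(X + X) → —a→ t1
  t1 = a.a.((rec X. a.a.a.(X + X)) + (rec X. a.a.a.(X + X))) → —a→ t2
  t2 = a.((rec X. a.a.a.(X + X)) + (rec X. a.a.a.(X + X))) → —a→ t3
  t3 = (rec X. a.a.a.(X + X)) + (rec X. a.a.a.(X + X)) → —a→ t1
Coarsest stable partition (strong bisimilarity classes):
  B0 = {s0, s1, s2, s3, t0, t1, t2, t3}
s0 ∈ B0, t0 ∈ B0 → same block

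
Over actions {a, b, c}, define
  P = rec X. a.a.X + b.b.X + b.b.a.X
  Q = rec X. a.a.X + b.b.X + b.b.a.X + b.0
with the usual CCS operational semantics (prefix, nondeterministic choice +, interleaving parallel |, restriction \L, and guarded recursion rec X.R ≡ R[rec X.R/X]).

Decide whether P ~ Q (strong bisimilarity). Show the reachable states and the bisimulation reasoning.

P ≁ Q

Reachable graph of P (4 states):
  u0 = rec X. a.a.X + b.b.X + b.b.a.X ⊢ =a=> u1, =b=> u2, =b=> u3
  u1 = a.(rec X. a.a.X + b.b.X + b.b.a.X) ⊢ =a=> u0
  u2 = b.(rec X. a.a.X + b.b.X + b.b.a.X) ⊢ =b=> u0
  u3 = b.a.(rec X. a.a.X + b.b.X + b.b.a.X) ⊢ =b=> u1
Reachable graph of Q (5 states):
  v0 = rec X. a.a.X + b.b.X + b.b.a.X + b.0 ⊢ =a=> v1, =b=> v2, =b=> v3, =b=> v4
  v1 = a.(rec X. a.a.X + b.b.X + b.b.a.X + b.0) ⊢ =a=> v0
  v2 = 0 ⊢ deadlocked
  v3 = b.(rec X. a.a.X + b.b.X + b.b.a.X + b.0) ⊢ =b=> v0
  v4 = b.a.(rec X. a.a.X + b.b.X + b.b.a.X + b.0) ⊢ =b=> v1
Bisimilarity quotient blocks:
  B0 = {u0}
  B1 = {u3}
  B2 = {u1}
  B3 = {u2}
  B4 = {v0}
  B5 = {v2}
  B6 = {v3}
  B7 = {v1}
  B8 = {v4}
u0 ∈ B0, v0 ∈ B4 → different blocks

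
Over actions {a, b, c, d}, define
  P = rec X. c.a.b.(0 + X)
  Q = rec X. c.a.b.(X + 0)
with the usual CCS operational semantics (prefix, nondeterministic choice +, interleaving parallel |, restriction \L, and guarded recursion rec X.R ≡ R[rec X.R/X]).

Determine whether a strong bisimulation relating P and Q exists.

Reachable graph of P (4 states):
  u0 = rec X. c.a.b.(0 + X) ⊢ --c--▸ u1
  u1 = a.b.(0 + (rec X. c.a.b.(0 + X))) ⊢ --a--▸ u2
  u2 = b.(0 + (rec X. c.a.b.(0 + X))) ⊢ --b--▸ u3
  u3 = 0 + (rec X. c.a.b.(0 + X)) ⊢ --c--▸ u1
Reachable graph of Q (4 states):
  v0 = rec X. c.a.b.(X + 0) ⊢ --c--▸ v1
  v1 = a.b.((rec X. c.a.b.(X + 0)) + 0) ⊢ --a--▸ v2
  v2 = b.((rec X. c.a.b.(X + 0)) + 0) ⊢ --b--▸ v3
  v3 = (rec X. c.a.b.(X + 0)) + 0 ⊢ --c--▸ v1
Coarsest stable partition (strong bisimilarity classes):
  B0 = {u0, u3, v0, v3}
  B1 = {u1, v1}
  B2 = {u2, v2}
u0 ∈ B0, v0 ∈ B0 → same block

YES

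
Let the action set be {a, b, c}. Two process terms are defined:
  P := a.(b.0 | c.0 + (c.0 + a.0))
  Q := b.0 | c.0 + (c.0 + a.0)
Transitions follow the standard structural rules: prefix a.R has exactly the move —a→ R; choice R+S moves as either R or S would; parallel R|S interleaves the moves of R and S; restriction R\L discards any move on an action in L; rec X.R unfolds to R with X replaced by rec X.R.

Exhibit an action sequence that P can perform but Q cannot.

LTS(P): 6 reachable states
  s0 = a.(b.0 | c.0 + (c.0 + a.0)) :: ··a··> s1
  s1 = b.0 | c.0 + (c.0 + a.0) :: ··a··> s2, ··b··> s3, ··c··> s2, ··c··> s4
  s2 = 0 :: stopped
  s3 = 0 | c.0 :: ··c··> s5
  s4 = b.0 | 0 :: ··b··> s5
  s5 = 0 | 0 :: stopped
LTS(Q): 5 reachable states
  t0 = b.0 | c.0 + (c.0 + a.0) :: ··a··> t1, ··b··> t2, ··c··> t1, ··c··> t3
  t1 = 0 :: stopped
  t2 = 0 | c.0 :: ··c··> t4
  t3 = b.0 | 0 :: ··b··> t4
  t4 = 0 | 0 :: stopped
Executing aa from P (initial set {s0}):
  step 1 (a): {s1}
  step 2 (a): {s2}
  — P admits the full trace.
Executing aa from Q (initial set {t0}):
  step 1 (a): {t1}
  step 2 (a): ∅  — Q cannot continue

aa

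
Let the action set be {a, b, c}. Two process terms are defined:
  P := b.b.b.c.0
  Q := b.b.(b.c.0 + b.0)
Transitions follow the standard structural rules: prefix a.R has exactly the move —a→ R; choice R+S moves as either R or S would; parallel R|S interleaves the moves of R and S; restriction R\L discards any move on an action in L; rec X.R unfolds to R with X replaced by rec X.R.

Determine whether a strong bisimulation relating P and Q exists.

not bisimilar

Reachable graph of P (5 states):
  p0 = b.b.b.c.0 → ··b··> p1
  p1 = b.b.c.0 → ··b··> p2
  p2 = b.c.0 → ··b··> p3
  p3 = c.0 → ··c··> p4
  p4 = 0 → deadlocked
Reachable graph of Q (5 states):
  q0 = b.b.(b.c.0 + b.0) → ··b··> q1
  q1 = b.(b.c.0 + b.0) → ··b··> q2
  q2 = b.c.0 + b.0 → ··b··> q3, ··b··> q4
  q3 = 0 → deadlocked
  q4 = c.0 → ··c··> q3
Partition-refinement fixed point:
  B0 = {p0}
  B1 = {p1}
  B2 = {p2}
  B3 = {p3, q4}
  B4 = {p4, q3}
  B5 = {q0}
  B6 = {q1}
  B7 = {q2}
p0 ∈ B0, q0 ∈ B5 → different blocks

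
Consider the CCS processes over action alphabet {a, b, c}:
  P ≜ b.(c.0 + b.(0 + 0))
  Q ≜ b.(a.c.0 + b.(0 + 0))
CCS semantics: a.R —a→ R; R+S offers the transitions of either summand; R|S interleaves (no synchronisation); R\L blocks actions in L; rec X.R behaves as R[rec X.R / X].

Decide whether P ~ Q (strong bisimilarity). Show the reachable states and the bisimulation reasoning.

NO

Reachable graph of P (4 states):
  u0 = b.(c.0 + b.(0 + 0)) → --b--▸ u1
  u1 = c.0 + b.(0 + 0) → --b--▸ u2, --c--▸ u3
  u2 = 0 + 0 → deadlocked
  u3 = 0 → deadlocked
Reachable graph of Q (5 states):
  v0 = b.(a.c.0 + b.(0 + 0)) → --b--▸ v1
  v1 = a.c.0 + b.(0 + 0) → --a--▸ v2, --b--▸ v3
  v2 = c.0 → --c--▸ v4
  v3 = 0 + 0 → deadlocked
  v4 = 0 → deadlocked
Bisimilarity quotient blocks:
  B0 = {u0}
  B1 = {u1}
  B2 = {u2, u3, v3, v4}
  B3 = {v0}
  B4 = {v1}
  B5 = {v2}
u0 ∈ B0, v0 ∈ B3 → different blocks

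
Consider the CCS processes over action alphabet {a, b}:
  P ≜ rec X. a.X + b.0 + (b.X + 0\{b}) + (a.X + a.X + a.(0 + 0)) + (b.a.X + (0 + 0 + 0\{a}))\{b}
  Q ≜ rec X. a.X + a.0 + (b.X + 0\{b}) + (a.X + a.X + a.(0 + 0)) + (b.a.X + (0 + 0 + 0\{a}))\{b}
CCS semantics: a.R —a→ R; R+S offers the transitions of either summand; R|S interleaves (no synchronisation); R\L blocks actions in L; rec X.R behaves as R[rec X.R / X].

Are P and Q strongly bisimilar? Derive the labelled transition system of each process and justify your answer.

Reachable graph of P (3 states):
  m0 = rec X. a.X + b.0 + (b.X + 0\{b}) + (a.X + a.X + a.(0 + 0)) + (b.a.X + (0 + 0 + 0\{a}))\{b} | =a=> m0, =a=> m1, =b=> m0, =b=> m2
  m1 = 0 + 0 | deadlocked
  m2 = 0 | deadlocked
Reachable graph of Q (3 states):
  n0 = rec X. a.X + a.0 + (b.X + 0\{b}) + (a.X + a.X + a.(0 + 0)) + (b.a.X + (0 + 0 + 0\{a}))\{b} | =a=> n0, =a=> n1, =a=> n2, =b=> n0
  n1 = 0 | deadlocked
  n2 = 0 + 0 | deadlocked
Coarsest stable partition (strong bisimilarity classes):
  B0 = {m0}
  B1 = {m1, m2, n1, n2}
  B2 = {n0}
m0 ∈ B0, n0 ∈ B2 → different blocks

not bisimilar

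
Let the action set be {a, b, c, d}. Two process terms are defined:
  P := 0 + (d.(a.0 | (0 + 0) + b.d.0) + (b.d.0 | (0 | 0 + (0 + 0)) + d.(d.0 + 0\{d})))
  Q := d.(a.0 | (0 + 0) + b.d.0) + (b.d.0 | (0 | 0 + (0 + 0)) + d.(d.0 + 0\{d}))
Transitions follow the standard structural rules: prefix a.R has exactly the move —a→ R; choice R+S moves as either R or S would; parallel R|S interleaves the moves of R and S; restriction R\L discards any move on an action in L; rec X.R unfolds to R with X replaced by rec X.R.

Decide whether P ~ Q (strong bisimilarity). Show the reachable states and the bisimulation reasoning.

P ~ Q

LTS(P): 8 reachable states
  m0 = 0 + (d.(a.0 | (0 + 0) + b.d.0) + (b.d.0 | (0 | 0 + (0 + 0)) + d.(d.0 + 0\{d}))) → -b-> m1, -d-> m2, -d-> m3
  m1 = d.0 | (0 | 0 + (0 + 0)) → -d-> m4
  m2 = a.0 | (0 + 0) + b.d.0 → -a-> m5, -b-> m6
  m3 = d.0 + 0\{d} → -d-> m7
  m4 = 0 | (0 | 0 + (0 + 0)) → deadlocked
  m5 = 0 | (0 + 0) → deadlocked
  m6 = d.0 → -d-> m7
  m7 = 0 → deadlocked
LTS(Q): 8 reachable states
  n0 = d.(a.0 | (0 + 0) + b.d.0) + (b.d.0 | (0 | 0 + (0 + 0)) + d.(d.0 + 0\{d})) → -b-> n1, -d-> n2, -d-> n3
  n1 = d.0 | (0 | 0 + (0 + 0)) → -d-> n4
  n2 = a.0 | (0 + 0) + b.d.0 → -a-> n5, -b-> n6
  n3 = d.0 + 0\{d} → -d-> n7
  n4 = 0 | (0 | 0 + (0 + 0)) → deadlocked
  n5 = 0 | (0 + 0) → deadlocked
  n6 = d.0 → -d-> n7
  n7 = 0 → deadlocked
Coarsest stable partition (strong bisimilarity classes):
  B0 = {m0, n0}
  B1 = {m2, n2}
  B2 = {m4, m5, m7, n4, n5, n7}
  B3 = {m1, m3, m6, n1, n3, n6}
m0 ∈ B0, n0 ∈ B0 → same block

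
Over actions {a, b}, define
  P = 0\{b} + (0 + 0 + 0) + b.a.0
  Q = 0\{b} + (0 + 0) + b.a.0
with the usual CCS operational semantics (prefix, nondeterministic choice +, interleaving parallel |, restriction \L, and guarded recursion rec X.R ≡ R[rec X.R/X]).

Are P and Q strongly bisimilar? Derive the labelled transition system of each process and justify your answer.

P ~ Q

LTS(P): 3 reachable states
  p0 = 0\{b} + (0 + 0 + 0) + b.a.0 → =b=> p1
  p1 = a.0 → =a=> p2
  p2 = 0 → stopped
LTS(Q): 3 reachable states
  q0 = 0\{b} + (0 + 0) + b.a.0 → =b=> q1
  q1 = a.0 → =a=> q2
  q2 = 0 → stopped
Bisimilarity quotient blocks:
  B0 = {p0, q0}
  B1 = {p1, q1}
  B2 = {p2, q2}
p0 ∈ B0, q0 ∈ B0 → same block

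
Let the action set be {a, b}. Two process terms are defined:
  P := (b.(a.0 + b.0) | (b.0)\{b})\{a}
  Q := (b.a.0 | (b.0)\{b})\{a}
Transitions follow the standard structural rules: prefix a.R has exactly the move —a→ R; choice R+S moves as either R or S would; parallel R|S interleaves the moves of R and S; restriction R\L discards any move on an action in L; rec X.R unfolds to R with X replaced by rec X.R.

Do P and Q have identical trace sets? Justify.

NO — witness ⟨bb⟩

LTS(P): 3 reachable states
  m0 = (b.(a.0 + b.0) | (b.0)\{b})\{a} has moves --b--▸ m1
  m1 = ((a.0 + b.0) | (b.0)\{b})\{a} has moves --b--▸ m2
  m2 = (0 | (b.0)\{b})\{a} has moves ·
LTS(Q): 2 reachable states
  n0 = (b.a.0 | (b.0)\{b})\{a} has moves --b--▸ n1
  n1 = (a.0 | (b.0)\{b})\{a} has moves ·
Executing bb from P (initial set {m0}):
  step 1 (b): {m1}
  step 2 (b): {m2}
  ✓ P
Executing bb from Q (initial set {n0}):
  step 1 (b): {n1}
  step 2 (b): no successor for Q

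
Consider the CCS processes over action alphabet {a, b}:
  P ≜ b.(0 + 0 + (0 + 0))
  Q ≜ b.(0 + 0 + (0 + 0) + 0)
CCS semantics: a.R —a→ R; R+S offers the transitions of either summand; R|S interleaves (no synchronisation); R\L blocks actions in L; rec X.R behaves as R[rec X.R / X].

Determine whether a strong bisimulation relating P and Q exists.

YES

LTS(P): 2 reachable states
  m0 = b.(0 + 0 + (0 + 0)) | -b-> m1
  m1 = 0 + 0 + (0 + 0) | ·
LTS(Q): 2 reachable states
  n0 = b.(0 + 0 + (0 + 0) + 0) | -b-> n1
  n1 = 0 + 0 + (0 + 0) + 0 | ·
Bisimilarity quotient blocks:
  B0 = {m0, n0}
  B1 = {m1, n1}
m0 ∈ B0, n0 ∈ B0 → same block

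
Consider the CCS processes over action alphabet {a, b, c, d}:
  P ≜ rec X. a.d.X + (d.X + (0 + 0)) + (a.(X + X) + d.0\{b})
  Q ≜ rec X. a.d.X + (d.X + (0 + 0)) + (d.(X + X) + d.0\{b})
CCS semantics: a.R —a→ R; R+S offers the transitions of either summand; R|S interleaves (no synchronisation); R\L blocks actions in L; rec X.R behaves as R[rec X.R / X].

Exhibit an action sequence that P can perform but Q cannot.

Reachable graph of P (4 states):
  m0 = rec X. a.d.X + (d.X + (0 + 0)) + (a.(X + X) + d.0\{b}) :: —a→ m1, —a→ m2, —d→ m0, —d→ m3
  m1 = (rec X. a.d.X + (d.X + (0 + 0)) + (a.(X + X) + d.0\{b})) + (rec X. a.d.X + (d.X + (0 + 0)) + (a.(X + X) + d.0\{b})) :: —a→ m1, —a→ m2, —d→ m0, —d→ m3
  m2 = d.(rec X. a.d.X + (d.X + (0 + 0)) + (a.(X + X) + d.0\{b})) :: —d→ m0
  m3 = 0\{b} :: deadlocked
Reachable graph of Q (4 states):
  n0 = rec X. a.d.X + (d.X + (0 + 0)) + (d.(X + X) + d.0\{b}) :: —a→ n1, —d→ n0, —d→ n2, —d→ n3
  n1 = d.(rec X. a.d.X + (d.X + (0 + 0)) + (d.(X + X) + d.0\{b})) :: —d→ n0
  n2 = (rec X. a.d.X + (d.X + (0 + 0)) + (d.(X + X) + d.0\{b})) + (rec X. a.d.X + (d.X + (0 + 0)) + (d.(X + X) + d.0\{b})) :: —a→ n1, —d→ n0, —d→ n2, —d→ n3
  n3 = 0\{b} :: deadlocked
Executing aa from P (initial set {m0}):
  after a @ step 1: {m1, m2}
  after a @ step 2: {m1, m2}
  P completes σ.
Executing aa from Q (initial set {n0}):
  after a @ step 1: {n1}
  after a @ step 2: ∅ (Q stuck)

aa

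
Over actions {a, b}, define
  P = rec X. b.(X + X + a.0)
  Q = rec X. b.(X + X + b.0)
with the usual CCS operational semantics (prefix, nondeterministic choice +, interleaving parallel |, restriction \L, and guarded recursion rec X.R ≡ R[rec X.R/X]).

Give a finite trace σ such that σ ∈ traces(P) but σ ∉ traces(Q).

P's transition system — 3 states:
  p0 = rec X. b.(X + X + a.0) has moves -b-> p1
  p1 = (rec X. b.(X + X + a.0)) + (rec X. b.(X + X + a.0)) + a.0 has moves -a-> p2, -b-> p1
  p2 = 0 has moves stopped
Q's transition system — 3 states:
  q0 = rec X. b.(X + X + b.0) has moves -b-> q1
  q1 = (rec X. b.(X + X + b.0)) + (rec X. b.(X + X + b.0)) + b.0 has moves -b-> q1, -b-> q2
  q2 = 0 has moves stopped
Trace ⟨ba⟩ through P, begin at {p0}:
  [1] b ⇒ {p1}
  [2] a ⇒ {p2}
  P completes σ.
Trace ⟨ba⟩ through Q, begin at {q0}:
  [1] b ⇒ {q1}
  [2] a ⇒ ∅ (Q stuck)

ba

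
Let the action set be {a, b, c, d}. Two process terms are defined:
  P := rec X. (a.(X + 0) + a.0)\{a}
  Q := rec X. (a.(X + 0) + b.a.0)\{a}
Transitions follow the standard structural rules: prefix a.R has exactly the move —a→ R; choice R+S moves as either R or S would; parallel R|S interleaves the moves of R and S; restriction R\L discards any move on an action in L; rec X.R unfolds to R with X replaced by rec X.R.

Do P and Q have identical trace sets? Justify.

Reachable graph of P (1 states):
  m0 = rec X. (a.(X + 0) + a.0)\{a} has moves ∅
Reachable graph of Q (2 states):
  n0 = rec X. (a.(X + 0) + b.a.0)\{a} has moves —b→ n1
  n1 = (a.0)\{a} has moves ∅
Trace ⟨b⟩ through Q, begin at {n0}:
  [1] b ⇒ {n1}
  Q completes σ.
Trace ⟨b⟩ through P, begin at {m0}:
  [1] b ⇒ ∅ (P stuck)

trace-distinct — witness ⟨b⟩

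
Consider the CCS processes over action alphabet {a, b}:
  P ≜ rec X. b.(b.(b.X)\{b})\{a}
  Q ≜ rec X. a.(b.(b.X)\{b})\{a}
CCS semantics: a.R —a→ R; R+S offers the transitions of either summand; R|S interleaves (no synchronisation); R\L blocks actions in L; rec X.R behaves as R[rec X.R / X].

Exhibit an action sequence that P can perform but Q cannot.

b

LTS(P): 3 reachable states
  m0 = rec X. b.(b.(b.X)\{b})\{a} → --b--▸ m1
  m1 = (b.(b.(rec X. b.(b.(b.X)\{b})\{a}))\{b})\{a} → --b--▸ m2
  m2 = (b.(rec X. b.(b.(b.X)\{b})\{a}))\{b}\{a} → deadlocked
LTS(Q): 3 reachable states
  n0 = rec X. a.(b.(b.X)\{b})\{a} → --a--▸ n1
  n1 = (b.(b.(rec X. a.(b.(b.X)\{b})\{a}))\{b})\{a} → --b--▸ n2
  n2 = (b.(rec X. a.(b.(b.X)\{b})\{a}))\{b}\{a} → deadlocked
Executing b from P (initial set {m0}):
  step 1 (b): {m1}
  — P admits the full trace.
Executing b from Q (initial set {n0}):
  step 1 (b): ∅  — Q cannot continue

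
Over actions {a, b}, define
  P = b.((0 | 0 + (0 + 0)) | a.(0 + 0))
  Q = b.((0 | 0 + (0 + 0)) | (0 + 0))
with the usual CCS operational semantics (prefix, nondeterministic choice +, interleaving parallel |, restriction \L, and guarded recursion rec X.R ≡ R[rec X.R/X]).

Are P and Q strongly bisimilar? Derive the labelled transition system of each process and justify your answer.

Reachable graph of P (3 states):
  u0 = b.((0 | 0 + (0 + 0)) | a.(0 + 0)) :: ··b··> u1
  u1 = (0 | 0 + (0 + 0)) | a.(0 + 0) :: ··a··> u2
  u2 = (0 | 0 + (0 + 0)) | (0 + 0) :: stopped
Reachable graph of Q (2 states):
  v0 = b.((0 | 0 + (0 + 0)) | (0 + 0)) :: ··b··> v1
  v1 = (0 | 0 + (0 + 0)) | (0 + 0) :: stopped
Bisimilarity quotient blocks:
  B0 = {u0}
  B1 = {u1}
  B2 = {u2, v1}
  B3 = {v0}
u0 ∈ B0, v0 ∈ B3 → different blocks

not bisimilar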